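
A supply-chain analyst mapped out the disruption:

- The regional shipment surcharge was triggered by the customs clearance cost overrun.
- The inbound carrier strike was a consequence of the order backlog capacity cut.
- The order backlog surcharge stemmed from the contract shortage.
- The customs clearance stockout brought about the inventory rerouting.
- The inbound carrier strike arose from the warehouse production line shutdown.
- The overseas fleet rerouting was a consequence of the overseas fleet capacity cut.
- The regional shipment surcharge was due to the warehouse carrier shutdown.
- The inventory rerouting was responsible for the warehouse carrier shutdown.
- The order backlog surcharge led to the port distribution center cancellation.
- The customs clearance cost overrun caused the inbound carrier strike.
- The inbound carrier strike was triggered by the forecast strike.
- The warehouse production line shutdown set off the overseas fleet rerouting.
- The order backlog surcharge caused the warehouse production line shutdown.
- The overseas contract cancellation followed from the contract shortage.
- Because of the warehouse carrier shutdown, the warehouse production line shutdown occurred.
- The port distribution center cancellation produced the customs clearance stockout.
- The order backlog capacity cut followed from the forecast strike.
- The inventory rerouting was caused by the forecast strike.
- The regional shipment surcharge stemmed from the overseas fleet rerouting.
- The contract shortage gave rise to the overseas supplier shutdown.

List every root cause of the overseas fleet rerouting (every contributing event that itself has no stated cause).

Tracing upstream from the overseas fleet rerouting: the overseas fleet rerouting ← the warehouse production line shutdown ← the warehouse carrier shutdown ← the inventory rerouting ← the forecast strike.
A separate upstream branch: the overseas fleet rerouting ← the warehouse production line shutdown ← the order backlog surcharge ← the contract shortage.
A separate upstream branch: the overseas fleet rerouting ← the overseas fleet capacity cut.
Each of those chain origins has no stated cause.

the contract shortage, the forecast strike, the overseas fleet capacity cut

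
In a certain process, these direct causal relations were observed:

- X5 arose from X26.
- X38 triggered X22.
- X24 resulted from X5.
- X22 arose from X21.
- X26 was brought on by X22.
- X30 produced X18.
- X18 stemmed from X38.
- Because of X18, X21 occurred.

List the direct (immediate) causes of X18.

X30, X38

X30, X38 → X18 with nothing further upstream stated.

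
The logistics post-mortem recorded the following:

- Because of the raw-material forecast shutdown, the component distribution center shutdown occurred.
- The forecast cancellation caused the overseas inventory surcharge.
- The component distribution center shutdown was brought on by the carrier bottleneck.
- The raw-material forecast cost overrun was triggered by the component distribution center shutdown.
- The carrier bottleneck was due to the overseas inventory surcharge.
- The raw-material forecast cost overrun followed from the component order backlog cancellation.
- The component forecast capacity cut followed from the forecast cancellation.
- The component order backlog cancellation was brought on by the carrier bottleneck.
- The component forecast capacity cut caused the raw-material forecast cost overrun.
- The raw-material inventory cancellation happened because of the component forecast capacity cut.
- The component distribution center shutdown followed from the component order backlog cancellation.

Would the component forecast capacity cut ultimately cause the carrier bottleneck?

No

The component forecast capacity cut leads to the raw-material inventory cancellation, the raw-material forecast cost overrun; the carrier bottleneck is not among them.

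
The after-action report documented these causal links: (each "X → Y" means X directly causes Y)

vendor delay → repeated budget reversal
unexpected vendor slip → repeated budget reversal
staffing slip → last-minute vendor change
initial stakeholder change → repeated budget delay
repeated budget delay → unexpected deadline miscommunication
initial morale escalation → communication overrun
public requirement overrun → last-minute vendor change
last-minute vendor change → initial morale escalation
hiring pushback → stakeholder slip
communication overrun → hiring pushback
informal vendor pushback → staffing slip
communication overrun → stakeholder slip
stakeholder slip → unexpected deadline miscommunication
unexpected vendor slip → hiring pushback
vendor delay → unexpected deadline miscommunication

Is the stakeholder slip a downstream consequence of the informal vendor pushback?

Yes

There is a causal chain: the informal vendor pushback → the staffing slip → the last-minute vendor change → the initial morale escalation → the communication overrun → the stakeholder slip.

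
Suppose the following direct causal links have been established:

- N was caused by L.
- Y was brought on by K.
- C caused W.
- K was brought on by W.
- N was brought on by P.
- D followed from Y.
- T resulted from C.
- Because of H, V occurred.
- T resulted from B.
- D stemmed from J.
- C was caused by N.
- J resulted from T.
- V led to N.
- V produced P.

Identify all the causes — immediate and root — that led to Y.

Immediate cause of Y: K.
Further upstream: H, L, V, P, N, C, W.

C, H, K, L, N, P, V, W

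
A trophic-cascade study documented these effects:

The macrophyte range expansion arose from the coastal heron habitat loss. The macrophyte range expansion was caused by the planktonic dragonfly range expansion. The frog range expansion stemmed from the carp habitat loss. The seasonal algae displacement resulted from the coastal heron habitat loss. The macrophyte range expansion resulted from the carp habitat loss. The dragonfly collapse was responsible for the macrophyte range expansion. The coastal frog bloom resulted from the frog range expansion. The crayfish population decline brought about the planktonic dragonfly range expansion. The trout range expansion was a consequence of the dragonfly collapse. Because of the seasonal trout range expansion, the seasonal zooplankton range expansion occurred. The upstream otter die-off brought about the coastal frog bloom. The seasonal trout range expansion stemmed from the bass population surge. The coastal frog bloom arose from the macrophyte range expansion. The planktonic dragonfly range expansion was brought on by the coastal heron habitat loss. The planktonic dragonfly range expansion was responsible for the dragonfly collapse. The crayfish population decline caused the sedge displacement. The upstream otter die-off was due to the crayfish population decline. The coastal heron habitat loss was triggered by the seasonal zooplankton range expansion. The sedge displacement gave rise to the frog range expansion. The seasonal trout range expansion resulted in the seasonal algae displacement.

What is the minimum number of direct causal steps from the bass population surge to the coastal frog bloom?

5

Shortest chain: the bass population surge → the seasonal trout range expansion → the seasonal zooplankton range expansion → the coastal heron habitat loss → the macrophyte range expansion → the coastal frog bloom.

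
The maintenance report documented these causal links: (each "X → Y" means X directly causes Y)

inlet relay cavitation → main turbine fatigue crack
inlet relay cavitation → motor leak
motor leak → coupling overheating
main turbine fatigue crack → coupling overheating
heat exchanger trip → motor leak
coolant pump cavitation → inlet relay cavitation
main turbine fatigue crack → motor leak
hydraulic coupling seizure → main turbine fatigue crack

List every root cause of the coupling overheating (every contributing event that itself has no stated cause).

Tracing upstream from the coupling overheating: the coupling overheating ← the main turbine fatigue crack ← the inlet relay cavitation ← the coolant pump cavitation.
A separate upstream branch: the coupling overheating ← the main turbine fatigue crack ← the hydraulic coupling seizure.
A separate upstream branch: the coupling overheating ← the motor leak ← the heat exchanger trip.
Each of those chain origins has no stated cause.

the coolant pump cavitation, the heat exchanger trip, the hydraulic coupling seizure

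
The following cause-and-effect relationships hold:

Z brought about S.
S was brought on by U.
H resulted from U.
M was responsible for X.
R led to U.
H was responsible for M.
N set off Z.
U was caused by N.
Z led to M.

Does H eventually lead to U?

No

H leads to M, X; U is not among them.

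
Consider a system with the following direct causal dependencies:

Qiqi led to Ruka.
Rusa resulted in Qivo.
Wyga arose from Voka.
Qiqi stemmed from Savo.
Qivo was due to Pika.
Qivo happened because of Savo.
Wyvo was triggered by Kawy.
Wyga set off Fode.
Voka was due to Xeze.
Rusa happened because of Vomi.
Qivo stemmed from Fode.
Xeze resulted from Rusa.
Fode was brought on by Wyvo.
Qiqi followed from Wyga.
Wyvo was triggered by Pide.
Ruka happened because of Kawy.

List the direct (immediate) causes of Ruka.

Upstream contributors include Vomi, Rusa, Xeze, Voka, Savo, Wyga, but only Kawy, Qiqi feed directly into Ruka.

Kawy, Qiqi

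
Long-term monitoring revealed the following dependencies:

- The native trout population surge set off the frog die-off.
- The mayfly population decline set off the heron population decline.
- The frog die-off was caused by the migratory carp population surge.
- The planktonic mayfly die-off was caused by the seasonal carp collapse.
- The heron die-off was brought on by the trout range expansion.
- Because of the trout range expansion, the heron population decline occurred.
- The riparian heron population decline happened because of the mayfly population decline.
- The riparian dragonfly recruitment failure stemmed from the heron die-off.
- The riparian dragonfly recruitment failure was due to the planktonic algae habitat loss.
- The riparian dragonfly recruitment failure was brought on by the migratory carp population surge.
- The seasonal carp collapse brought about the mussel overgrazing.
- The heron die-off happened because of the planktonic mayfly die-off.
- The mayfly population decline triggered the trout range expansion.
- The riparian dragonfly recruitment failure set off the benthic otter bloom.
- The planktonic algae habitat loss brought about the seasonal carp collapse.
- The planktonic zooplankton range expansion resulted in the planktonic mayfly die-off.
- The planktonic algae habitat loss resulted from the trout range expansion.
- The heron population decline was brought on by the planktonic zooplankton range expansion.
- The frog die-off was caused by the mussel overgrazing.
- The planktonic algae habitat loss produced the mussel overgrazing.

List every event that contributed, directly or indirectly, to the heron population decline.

Immediate causes of the heron population decline: the mayfly population decline, the trout range expansion, the planktonic zooplankton range expansion.

the mayfly population decline, the planktonic zooplankton range expansion, the trout range expansion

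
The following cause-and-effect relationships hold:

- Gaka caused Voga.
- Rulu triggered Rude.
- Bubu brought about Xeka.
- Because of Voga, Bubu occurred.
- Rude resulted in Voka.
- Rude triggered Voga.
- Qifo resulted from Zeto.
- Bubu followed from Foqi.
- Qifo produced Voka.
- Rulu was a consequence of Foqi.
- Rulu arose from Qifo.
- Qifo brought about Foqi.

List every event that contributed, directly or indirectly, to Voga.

Foqi, Gaka, Qifo, Rude, Rulu, Zeto

Immediate causes of Voga: Rude, Gaka.
Further upstream: Zeto, Qifo, Foqi, Rulu.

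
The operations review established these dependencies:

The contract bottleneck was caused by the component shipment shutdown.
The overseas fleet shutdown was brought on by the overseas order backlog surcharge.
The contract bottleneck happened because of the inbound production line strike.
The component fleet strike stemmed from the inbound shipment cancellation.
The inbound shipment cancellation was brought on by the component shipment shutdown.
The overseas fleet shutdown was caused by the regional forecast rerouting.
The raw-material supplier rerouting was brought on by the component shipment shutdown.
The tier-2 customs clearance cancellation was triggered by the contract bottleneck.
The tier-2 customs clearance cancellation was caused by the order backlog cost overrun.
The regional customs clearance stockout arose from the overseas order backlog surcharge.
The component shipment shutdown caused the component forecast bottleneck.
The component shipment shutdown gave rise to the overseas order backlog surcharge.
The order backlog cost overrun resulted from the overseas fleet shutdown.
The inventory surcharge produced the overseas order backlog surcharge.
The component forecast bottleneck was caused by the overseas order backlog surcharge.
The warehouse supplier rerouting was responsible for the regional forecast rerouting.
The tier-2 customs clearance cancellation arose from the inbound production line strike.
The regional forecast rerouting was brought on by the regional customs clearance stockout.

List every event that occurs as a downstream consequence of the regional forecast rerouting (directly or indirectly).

the order backlog cost overrun, the overseas fleet shutdown, the tier-2 customs clearance cancellation

Direct effects: the overseas fleet shutdown.
2 steps out: the order backlog cost overrun.
3 steps out: the tier-2 customs clearance cancellation.
Not reachable from it: the component shipment shutdown, the inventory surcharge, the warehouse supplier rerouting, the overseas order backlog surcharge, the component forecast bottleneck, the regional customs clearance stockout, the raw-material supplier rerouting, the inbound shipment cancellation, the inbound production line strike, the component fleet strike, the contract bottleneck.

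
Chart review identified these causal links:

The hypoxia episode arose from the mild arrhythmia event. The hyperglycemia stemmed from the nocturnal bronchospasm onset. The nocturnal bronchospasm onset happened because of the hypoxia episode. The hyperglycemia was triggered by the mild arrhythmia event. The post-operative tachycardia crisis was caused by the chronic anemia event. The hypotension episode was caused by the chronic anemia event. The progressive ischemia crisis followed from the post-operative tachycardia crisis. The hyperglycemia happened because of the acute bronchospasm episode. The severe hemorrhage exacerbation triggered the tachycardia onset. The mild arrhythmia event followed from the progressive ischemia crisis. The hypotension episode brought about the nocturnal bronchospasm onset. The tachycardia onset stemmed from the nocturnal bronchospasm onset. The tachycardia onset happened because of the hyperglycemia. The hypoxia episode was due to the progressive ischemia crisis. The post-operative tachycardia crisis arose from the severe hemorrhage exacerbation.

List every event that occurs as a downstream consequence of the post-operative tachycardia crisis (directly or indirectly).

the hyperglycemia, the hypoxia episode, the mild arrhythmia event, the nocturnal bronchospasm onset, the progressive ischemia crisis, the tachycardia onset

Direct effects: the progressive ischemia crisis.
2 steps out: the mild arrhythmia event, the hypoxia episode.
3 steps out: the nocturnal bronchospasm onset, the hyperglycemia.
4 steps out: the tachycardia onset.
Not reachable from it: the chronic anemia event, the severe hemorrhage exacerbation, the hypotension episode, the acute bronchospasm episode.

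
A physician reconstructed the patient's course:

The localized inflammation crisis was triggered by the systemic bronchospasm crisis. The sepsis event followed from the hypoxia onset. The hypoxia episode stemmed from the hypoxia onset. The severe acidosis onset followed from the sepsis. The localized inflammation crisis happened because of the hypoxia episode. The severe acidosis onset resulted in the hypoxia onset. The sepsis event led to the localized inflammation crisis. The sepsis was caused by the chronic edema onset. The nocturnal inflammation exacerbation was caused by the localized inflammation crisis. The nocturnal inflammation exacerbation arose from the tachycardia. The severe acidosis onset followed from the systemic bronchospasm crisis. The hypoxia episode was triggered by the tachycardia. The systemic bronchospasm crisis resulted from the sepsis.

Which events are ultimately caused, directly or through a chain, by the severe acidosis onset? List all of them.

the hypoxia episode, the hypoxia onset, the localized inflammation crisis, the nocturnal inflammation exacerbation, the sepsis event

Direct effects: the hypoxia onset.
2 steps out: the sepsis event, the hypoxia episode.
3 steps out: the localized inflammation crisis.
4 steps out: the nocturnal inflammation exacerbation.
Not reachable from it: the chronic edema onset, the sepsis, the systemic bronchospasm crisis, the tachycardia.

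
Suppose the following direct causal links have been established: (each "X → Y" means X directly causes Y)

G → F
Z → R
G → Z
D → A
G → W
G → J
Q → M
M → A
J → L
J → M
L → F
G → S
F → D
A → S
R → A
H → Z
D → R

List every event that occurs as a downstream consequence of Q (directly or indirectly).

Direct effects: M.
2 steps out: A.
3 steps out: S.
Not reachable from it: H, G, Z, J, L, F, W, D, R.

A, M, S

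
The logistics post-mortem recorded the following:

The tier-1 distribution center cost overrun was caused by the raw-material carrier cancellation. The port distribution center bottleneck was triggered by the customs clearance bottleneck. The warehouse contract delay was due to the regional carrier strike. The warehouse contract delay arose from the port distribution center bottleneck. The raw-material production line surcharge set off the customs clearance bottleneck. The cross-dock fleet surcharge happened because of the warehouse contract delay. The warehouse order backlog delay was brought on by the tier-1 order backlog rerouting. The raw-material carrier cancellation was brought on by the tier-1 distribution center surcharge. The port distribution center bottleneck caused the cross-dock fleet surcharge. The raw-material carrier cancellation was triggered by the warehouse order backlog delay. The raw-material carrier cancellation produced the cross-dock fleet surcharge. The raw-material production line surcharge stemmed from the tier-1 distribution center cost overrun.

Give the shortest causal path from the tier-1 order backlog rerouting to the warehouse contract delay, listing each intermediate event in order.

the tier-1 order backlog rerouting → the warehouse order backlog delay
the warehouse order backlog delay → the raw-material carrier cancellation
the raw-material carrier cancellation → the tier-1 distribution center cost overrun
the tier-1 distribution center cost overrun → the raw-material production line surcharge
the raw-material production line surcharge → the customs clearance bottleneck
the customs clearance bottleneck → the port distribution center bottleneck
the port distribution center bottleneck → the warehouse contract delay
Length: 7 steps.

the tier-1 order backlog rerouting → the warehouse order backlog delay → the raw-material carrier cancellation → the tier-1 distribution center cost overrun → the raw-material production line surcharge → the customs clearance bottleneck → the port distribution center bottleneck → the warehouse contract delay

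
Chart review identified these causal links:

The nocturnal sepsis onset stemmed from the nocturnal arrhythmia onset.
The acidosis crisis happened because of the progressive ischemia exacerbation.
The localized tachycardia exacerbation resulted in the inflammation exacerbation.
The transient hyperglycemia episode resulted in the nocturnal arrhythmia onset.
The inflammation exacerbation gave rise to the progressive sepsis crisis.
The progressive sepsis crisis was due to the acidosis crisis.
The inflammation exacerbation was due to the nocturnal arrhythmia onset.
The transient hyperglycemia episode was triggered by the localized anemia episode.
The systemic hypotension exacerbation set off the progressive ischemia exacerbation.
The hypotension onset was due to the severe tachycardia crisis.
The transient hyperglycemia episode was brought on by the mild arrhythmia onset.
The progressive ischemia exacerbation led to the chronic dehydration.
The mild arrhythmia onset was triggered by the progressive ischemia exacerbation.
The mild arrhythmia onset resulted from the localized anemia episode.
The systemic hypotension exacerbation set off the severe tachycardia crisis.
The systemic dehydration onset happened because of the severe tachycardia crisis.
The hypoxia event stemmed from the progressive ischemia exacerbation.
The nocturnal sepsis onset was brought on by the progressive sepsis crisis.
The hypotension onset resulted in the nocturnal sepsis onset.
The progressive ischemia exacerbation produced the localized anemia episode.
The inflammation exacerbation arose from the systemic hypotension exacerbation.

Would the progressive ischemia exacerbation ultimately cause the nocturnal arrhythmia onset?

Yes

There is a causal chain: the progressive ischemia exacerbation → the localized anemia episode → the transient hyperglycemia episode → the nocturnal arrhythmia onset.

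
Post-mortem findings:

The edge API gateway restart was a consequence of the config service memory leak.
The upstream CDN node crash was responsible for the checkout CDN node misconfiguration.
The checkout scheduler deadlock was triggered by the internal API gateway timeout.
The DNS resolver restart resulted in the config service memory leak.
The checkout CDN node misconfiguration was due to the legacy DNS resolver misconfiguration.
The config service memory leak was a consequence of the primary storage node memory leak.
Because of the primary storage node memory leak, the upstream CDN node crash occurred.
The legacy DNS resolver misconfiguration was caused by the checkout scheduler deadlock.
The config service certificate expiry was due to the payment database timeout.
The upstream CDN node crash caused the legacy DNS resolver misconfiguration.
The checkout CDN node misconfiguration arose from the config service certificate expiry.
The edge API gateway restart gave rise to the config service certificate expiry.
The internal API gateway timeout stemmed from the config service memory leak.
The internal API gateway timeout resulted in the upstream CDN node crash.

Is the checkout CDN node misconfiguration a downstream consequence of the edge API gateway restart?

Yes

There is a causal chain: the edge API gateway restart → the config service certificate expiry → the checkout CDN node misconfiguration.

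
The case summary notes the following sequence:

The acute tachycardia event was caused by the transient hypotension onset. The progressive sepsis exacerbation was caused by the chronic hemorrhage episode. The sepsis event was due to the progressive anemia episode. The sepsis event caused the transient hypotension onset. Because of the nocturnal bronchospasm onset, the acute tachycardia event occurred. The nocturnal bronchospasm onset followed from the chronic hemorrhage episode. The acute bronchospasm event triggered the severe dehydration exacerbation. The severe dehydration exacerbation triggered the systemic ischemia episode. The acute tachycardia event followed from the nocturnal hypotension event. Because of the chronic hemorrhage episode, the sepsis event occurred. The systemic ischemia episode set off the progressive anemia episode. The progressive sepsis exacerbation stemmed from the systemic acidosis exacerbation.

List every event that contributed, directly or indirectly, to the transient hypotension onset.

Immediate cause of the transient hypotension onset: the sepsis event.
Further upstream: the acute bronchospasm event, the severe dehydration exacerbation, the chronic hemorrhage episode, the systemic ischemia episode, the progressive anemia episode.

the acute bronchospasm event, the chronic hemorrhage episode, the progressive anemia episode, the sepsis event, the severe dehydration exacerbation, the systemic ischemia episode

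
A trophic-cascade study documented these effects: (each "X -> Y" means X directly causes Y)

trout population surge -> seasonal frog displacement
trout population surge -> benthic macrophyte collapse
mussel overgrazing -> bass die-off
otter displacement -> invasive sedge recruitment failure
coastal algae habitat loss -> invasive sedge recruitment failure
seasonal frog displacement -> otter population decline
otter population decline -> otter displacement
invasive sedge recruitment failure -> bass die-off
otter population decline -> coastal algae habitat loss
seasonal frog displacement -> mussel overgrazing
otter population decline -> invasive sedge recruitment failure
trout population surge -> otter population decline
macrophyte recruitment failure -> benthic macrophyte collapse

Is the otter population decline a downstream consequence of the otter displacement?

No

The otter displacement leads to the invasive sedge recruitment failure, the bass die-off; the otter population decline is not among them.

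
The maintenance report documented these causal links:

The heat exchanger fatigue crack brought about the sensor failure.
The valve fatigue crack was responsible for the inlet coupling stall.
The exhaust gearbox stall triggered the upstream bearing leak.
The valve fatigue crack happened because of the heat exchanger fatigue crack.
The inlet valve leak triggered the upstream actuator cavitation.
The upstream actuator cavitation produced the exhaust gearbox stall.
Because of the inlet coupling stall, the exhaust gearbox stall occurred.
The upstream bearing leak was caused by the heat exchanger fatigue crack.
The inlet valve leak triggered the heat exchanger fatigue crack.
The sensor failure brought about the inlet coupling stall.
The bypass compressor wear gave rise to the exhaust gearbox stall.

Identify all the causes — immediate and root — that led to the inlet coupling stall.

Immediate causes of the inlet coupling stall: the sensor failure, the valve fatigue crack.
Further upstream: the inlet valve leak, the heat exchanger fatigue crack.

the heat exchanger fatigue crack, the inlet valve leak, the sensor failure, the valve fatigue crack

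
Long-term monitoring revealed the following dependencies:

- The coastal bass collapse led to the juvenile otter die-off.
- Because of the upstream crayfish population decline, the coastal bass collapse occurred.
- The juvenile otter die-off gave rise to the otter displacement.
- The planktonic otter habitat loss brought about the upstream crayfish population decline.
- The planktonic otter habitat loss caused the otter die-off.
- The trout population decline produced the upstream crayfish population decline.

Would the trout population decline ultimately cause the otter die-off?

The trout population decline leads to the upstream crayfish population decline, the coastal bass collapse, the juvenile otter die-off, the otter displacement; the otter die-off is not among them.

No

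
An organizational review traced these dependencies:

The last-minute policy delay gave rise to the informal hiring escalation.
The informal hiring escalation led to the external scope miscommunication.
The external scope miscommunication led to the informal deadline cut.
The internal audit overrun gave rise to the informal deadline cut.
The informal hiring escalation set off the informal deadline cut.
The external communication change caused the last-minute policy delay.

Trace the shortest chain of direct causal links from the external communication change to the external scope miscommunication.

the external communication change → the last-minute policy delay
the last-minute policy delay → the informal hiring escalation
the informal hiring escalation → the external scope miscommunication
Length: 3 steps.

the external communication change → the last-minute policy delay → the informal hiring escalation → the external scope miscommunication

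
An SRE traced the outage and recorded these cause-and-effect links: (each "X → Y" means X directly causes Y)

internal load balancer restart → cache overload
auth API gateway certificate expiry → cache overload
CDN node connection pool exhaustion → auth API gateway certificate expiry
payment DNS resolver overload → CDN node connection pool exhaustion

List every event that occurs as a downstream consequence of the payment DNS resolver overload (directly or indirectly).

Direct effects: the CDN node connection pool exhaustion.
2 steps out: the auth API gateway certificate expiry.
3 steps out: the cache overload.
Not reachable from it: the internal load balancer restart.

the CDN node connection pool exhaustion, the auth API gateway certificate expiry, the cache overload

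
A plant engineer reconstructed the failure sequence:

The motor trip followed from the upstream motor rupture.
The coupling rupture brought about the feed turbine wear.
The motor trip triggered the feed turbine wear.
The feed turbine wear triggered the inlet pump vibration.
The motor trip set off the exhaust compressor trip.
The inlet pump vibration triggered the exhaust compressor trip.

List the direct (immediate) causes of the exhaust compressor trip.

the inlet pump vibration, the motor trip

Upstream contributors include the coupling rupture, the upstream motor rupture, the feed turbine wear, but only the inlet pump vibration, the motor trip feed directly into the exhaust compressor trip.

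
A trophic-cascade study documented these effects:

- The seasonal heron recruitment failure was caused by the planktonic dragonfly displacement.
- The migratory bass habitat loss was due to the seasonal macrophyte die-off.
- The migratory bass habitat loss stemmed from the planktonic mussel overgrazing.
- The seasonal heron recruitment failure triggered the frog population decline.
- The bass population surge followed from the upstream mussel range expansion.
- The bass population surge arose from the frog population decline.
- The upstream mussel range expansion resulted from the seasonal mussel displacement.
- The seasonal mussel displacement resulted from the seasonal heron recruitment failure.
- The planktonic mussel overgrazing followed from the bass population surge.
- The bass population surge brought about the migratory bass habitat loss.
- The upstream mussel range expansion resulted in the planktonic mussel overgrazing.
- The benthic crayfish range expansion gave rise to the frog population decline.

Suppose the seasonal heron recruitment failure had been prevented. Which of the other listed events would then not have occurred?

Downstream of the seasonal heron recruitment failure: the frog population decline, the seasonal mussel displacement, the upstream mussel range expansion, the bass population surge, the planktonic mussel overgrazing, the migratory bass habitat loss.
Of those, still caused via another path: the frog population decline, the bass population surge, the planktonic mussel overgrazing, the migratory bass habitat loss.
The remainder have no surviving cause.

the seasonal mussel displacement, the upstream mussel range expansion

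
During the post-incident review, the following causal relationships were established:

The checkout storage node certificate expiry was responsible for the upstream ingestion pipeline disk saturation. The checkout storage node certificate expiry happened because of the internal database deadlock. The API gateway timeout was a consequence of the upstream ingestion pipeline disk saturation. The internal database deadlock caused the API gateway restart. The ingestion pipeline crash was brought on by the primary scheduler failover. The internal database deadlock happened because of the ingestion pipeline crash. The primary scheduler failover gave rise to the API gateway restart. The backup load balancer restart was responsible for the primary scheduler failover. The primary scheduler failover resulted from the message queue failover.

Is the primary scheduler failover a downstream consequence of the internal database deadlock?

The internal database deadlock leads to the checkout storage node certificate expiry, the upstream ingestion pipeline disk saturation, the API gateway restart, the API gateway timeout; the primary scheduler failover is not among them.

No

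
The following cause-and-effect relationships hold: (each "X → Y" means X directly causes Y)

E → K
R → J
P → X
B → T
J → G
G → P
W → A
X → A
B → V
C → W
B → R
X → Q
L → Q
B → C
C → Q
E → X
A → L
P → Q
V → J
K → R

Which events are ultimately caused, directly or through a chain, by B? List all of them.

A, C, G, J, L, P, Q, R, T, V, W, X

Direct effects: C, V, T, R.
2 steps out: W, J, Q.
3 steps out: G, A.
4 steps out: P, L.
5 steps out: X.
Not reachable from it: E, K.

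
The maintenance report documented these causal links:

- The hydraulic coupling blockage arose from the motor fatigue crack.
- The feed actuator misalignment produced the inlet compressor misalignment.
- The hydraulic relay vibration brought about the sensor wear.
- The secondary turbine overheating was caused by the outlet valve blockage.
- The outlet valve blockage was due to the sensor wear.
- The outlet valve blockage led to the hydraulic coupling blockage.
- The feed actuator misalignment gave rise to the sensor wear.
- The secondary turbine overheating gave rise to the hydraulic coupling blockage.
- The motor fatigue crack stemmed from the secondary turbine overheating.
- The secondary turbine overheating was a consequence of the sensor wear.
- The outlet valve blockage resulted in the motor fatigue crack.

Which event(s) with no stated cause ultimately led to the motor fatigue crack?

Tracing upstream from the motor fatigue crack: the motor fatigue crack ← the outlet valve blockage ← the sensor wear ← the feed actuator misalignment.
A separate upstream branch: the motor fatigue crack ← the outlet valve blockage ← the sensor wear ← the hydraulic relay vibration.
Each of those chain origins has no stated cause.

the feed actuator misalignment, the hydraulic relay vibration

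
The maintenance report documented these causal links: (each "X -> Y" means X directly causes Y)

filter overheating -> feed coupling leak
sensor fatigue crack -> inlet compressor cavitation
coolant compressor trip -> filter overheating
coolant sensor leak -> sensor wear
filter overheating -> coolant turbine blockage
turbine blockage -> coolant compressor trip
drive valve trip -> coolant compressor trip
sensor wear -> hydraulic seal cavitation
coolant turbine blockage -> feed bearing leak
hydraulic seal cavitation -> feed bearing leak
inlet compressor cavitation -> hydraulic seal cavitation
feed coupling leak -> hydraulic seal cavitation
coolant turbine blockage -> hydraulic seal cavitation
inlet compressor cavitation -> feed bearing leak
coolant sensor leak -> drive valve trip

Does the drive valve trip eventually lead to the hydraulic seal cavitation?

Yes

There is a causal chain: the drive valve trip → the coolant compressor trip → the filter overheating → the feed coupling leak → the hydraulic seal cavitation.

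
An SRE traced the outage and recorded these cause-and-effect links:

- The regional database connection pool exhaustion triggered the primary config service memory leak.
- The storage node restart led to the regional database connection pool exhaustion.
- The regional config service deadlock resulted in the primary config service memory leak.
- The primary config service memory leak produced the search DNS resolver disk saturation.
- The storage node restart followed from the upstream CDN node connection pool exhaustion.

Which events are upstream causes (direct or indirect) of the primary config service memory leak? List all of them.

Immediate causes of the primary config service memory leak: the regional config service deadlock, the regional database connection pool exhaustion.
Further upstream: the upstream CDN node connection pool exhaustion, the storage node restart.

the regional config service deadlock, the regional database connection pool exhaustion, the storage node restart, the upstream CDN node connection pool exhaustion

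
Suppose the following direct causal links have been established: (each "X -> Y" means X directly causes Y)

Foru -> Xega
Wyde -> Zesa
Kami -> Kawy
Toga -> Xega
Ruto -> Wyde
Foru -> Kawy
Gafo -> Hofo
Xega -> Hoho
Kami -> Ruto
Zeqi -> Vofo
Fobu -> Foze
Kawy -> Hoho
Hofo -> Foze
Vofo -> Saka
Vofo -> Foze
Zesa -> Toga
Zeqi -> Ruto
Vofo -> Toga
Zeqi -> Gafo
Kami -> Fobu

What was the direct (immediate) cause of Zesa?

Upstream contributors include Zeqi, Kami, Ruto, but only Wyde feeds directly into Zesa.

Wyde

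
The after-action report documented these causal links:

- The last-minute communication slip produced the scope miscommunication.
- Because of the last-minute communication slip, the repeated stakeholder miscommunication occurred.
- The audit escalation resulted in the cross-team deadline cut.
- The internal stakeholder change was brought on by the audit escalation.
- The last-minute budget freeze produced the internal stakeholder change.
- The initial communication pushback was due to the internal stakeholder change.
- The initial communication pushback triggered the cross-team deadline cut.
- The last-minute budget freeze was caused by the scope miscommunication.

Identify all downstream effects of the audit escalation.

Direct effects: the internal stakeholder change, the cross-team deadline cut.
2 steps out: the initial communication pushback.
Not reachable from it: the last-minute communication slip, the repeated stakeholder miscommunication, the scope miscommunication, the last-minute budget freeze.

the cross-team deadline cut, the initial communication pushback, the internal stakeholder change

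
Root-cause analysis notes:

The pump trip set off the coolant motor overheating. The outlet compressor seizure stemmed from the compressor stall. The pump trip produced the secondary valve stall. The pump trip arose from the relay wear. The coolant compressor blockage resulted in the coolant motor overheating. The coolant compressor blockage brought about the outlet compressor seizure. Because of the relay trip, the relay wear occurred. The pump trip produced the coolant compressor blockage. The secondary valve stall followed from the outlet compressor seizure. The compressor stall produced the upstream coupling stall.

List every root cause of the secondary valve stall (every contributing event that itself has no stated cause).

Tracing upstream from the secondary valve stall: the secondary valve stall ← the outlet compressor seizure ← the compressor stall.
A separate upstream branch: the secondary valve stall ← the pump trip ← the relay wear ← the relay trip.
Each of those chain origins has no stated cause.

the compressor stall, the relay trip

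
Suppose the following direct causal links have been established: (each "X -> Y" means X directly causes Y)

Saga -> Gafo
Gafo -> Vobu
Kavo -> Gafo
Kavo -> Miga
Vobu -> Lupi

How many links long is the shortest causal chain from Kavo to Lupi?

Shortest chain: Kavo → Gafo → Vobu → Lupi.

3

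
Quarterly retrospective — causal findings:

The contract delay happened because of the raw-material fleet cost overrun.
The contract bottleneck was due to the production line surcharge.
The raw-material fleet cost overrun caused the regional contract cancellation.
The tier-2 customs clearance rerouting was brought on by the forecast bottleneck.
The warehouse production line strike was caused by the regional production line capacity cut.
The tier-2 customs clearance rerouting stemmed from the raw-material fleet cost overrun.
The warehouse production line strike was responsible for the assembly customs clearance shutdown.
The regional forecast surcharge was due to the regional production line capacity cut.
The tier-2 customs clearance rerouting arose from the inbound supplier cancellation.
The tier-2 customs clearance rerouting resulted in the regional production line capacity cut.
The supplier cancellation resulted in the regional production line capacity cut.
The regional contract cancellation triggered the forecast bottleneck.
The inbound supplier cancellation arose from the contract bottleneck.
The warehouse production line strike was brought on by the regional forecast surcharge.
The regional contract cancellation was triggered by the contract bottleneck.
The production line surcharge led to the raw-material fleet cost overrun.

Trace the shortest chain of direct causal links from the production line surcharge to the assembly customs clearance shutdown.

the production line surcharge → the raw-material fleet cost overrun
the raw-material fleet cost overrun → the tier-2 customs clearance rerouting
the tier-2 customs clearance rerouting → the regional production line capacity cut
the regional production line capacity cut → the warehouse production line strike
the warehouse production line strike → the assembly customs clearance shutdown
Length: 5 steps.

the production line surcharge → the raw-material fleet cost overrun → the tier-2 customs clearance rerouting → the regional production line capacity cut → the warehouse production line strike → the assembly customs clearance shutdown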